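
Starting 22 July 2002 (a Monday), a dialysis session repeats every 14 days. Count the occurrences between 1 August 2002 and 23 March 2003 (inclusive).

Occurrences land 14·i days after 22 July 2002 for i = 0, 1, 2, …
1 August 2002 is 10 days after the start; 10 ÷ 14 = 0 remainder 10; since the remainder is 10, round up to i = 1. First occurrence in the window: #2 on 5 August 2002 (1×14 = 14 days in).
23 March 2003 is 244 days after the start; 244 ÷ 14 = 17 remainder 6. Last occurrence in the window: #18 on 17 March 2003.
Occurrences #2 through #18: 17 in total.

17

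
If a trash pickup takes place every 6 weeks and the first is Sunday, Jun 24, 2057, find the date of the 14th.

Dec 22, 2058

The 14th occurrence is 13 intervals after the first: 13 × 42 = 546 days after Jun 24, 2057.
Jun has 30 days — 6 days to the end of Jun leaves 540.
From end of Jun to end of 2057 is 184 days (356 left).
Jan has 31 days (325 left).
Feb has 28 days (297 left).
Mar has 31 days (266 left).
Apr has 30 days (236 left).
May has 31 days (205 left).
Jun has 30 days (175 left).
Jul has 31 days (144 left).
Aug has 31 days (113 left).
Sep has 30 days (83 left).
Oct has 31 days (52 left).
Nov has 30 days (22 left).
22 days into Dec → Dec 22, 2058.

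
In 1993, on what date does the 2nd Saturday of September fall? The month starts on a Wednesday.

1993-09-11

September 1993 begins on a Wednesday, so the first Saturday is September 4 (3 days later).
The 2nd Saturday is 1 weeks later: 4 + 7 = 11.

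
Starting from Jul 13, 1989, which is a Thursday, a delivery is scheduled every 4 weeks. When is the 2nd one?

Aug 10, 1989

The 2nd occurrence is 1 interval after the first: 1 × 28 = 28 days after Jul 13, 1989.
Jul has 31 days — 18 days to the end of Jul leaves 10.
10 days into Aug → Aug 10, 1989.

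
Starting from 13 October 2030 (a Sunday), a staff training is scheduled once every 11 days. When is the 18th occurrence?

18 April 2031

The 18th occurrence is 17 intervals after the first: 17 × 11 = 187 days after 13 October 2030.
October has 31 days — 18 days to the end of October leaves 169.
November has 30 days (139 left).
December has 31 days (108 left).
January has 31 days (77 left).
February has 28 days (49 left).
March has 31 days (18 left).
18 days into April → 18 April 2031.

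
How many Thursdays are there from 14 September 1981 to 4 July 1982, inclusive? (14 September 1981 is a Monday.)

14 September 1981 is a Monday; the first Thursday on or after it is 17 September 1981 (3 days later).
From 17 September 1981 to 4 July 1982: 13 + 31 + 30 + 31 + 31 + 28 + 31 + 30 + 31 + 30 + 4 = 290 days (rest of September, October, November, December, January, February, March, April, May, June, July).
290 ÷ 7 = 41 full weeks with remainder 3, so 41 more Thursdays after the first → 42.

42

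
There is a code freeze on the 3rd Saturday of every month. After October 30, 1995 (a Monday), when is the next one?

November 18, 1995

October 1995 starts on a Sunday; its first Saturday is the 7th, so the 3rd Saturday is the 21st — October 21, 1995.
That is not after October 30, 1995, so look at November 1995.
November 1995 starts on a Wednesday; its first Saturday is the 4th, so the 3rd Saturday is the 18th — November 18, 1995.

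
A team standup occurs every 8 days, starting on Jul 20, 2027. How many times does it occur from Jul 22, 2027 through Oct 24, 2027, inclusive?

Occurrences land 8·i days after Jul 20, 2027 for i = 0, 1, 2, …
Jul 22, 2027 is 2 days after the start; 2 ÷ 8 = 0 remainder 2; since the remainder is 2, round up to i = 1. First occurrence in the window: #2 on Jul 28, 2027 (1×8 = 8 days in).
Oct 24, 2027 is 96 days after the start; 96 ÷ 8 = 12 remainder 0. Last occurrence in the window: #13 on Oct 24, 2027.
Occurrences #2 through #13: 12 in total.

12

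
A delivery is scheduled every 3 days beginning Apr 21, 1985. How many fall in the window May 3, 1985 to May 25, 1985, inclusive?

Occurrences land 3·i days after Apr 21, 1985 for i = 0, 1, 2, …
May 3, 1985 is 12 days after the start; 12 ÷ 3 = 4 remainder 0. First occurrence in the window: #5 on May 3, 1985 (4×3 = 12 days in).
May 25, 1985 is 34 days after the start; 34 ÷ 3 = 11 remainder 1. Last occurrence in the window: #12 on May 24, 1985.
Occurrences #5 through #12: 8 in total.

8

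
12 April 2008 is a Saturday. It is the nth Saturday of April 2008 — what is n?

Day 12 falls in week ⌈12/7⌉ of the month.
Days 1–7 hold the 1st Saturday, 8–14 the 2nd, 15–21 the 3rd, 22–28 the 4th, 29–31 the 5th.
12 is in the range for the 2nd.

2nd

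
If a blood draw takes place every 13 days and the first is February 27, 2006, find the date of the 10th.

The 10th occurrence is 9 intervals after the first: 9 × 13 = 117 days after February 27, 2006.
February has 28 days — 1 day to the end of February leaves 116.
March has 31 days (85 left).
April has 30 days (55 left).
May has 31 days (24 left).
24 days into June → June 24, 2006.

June 24, 2006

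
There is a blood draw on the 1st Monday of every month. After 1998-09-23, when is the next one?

1998-10-05

September 1998 starts on a Tuesday, so its 1st Monday is 1998-09-07 (6 days in).
That is not after 1998-09-23, so look at October 1998.
October 1998 starts on a Thursday, so its 1st Monday is 1998-10-05 (4 days in).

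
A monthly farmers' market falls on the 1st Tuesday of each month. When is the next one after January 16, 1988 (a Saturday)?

February 2, 1988

January 1988 starts on a Friday, so its 1st Tuesday is January 5, 1988 (4 days in).
That is not after January 16, 1988, so look at February 1988.
February 1988 starts on a Monday, so its 1st Tuesday is February 2, 1988 (1 day in).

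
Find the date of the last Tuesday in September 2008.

September 30, 2008

September 2008 begins on a Monday, so the first Tuesday is September 2 (1 day later).
September 2008 has 30 days. Adding weeks: 2, 9, 16, 23, 30 — the last one ≤ 30 is the 30th.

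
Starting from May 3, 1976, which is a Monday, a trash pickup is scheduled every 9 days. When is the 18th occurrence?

October 3, 1976

The 18th occurrence is 17 intervals after the first: 17 × 9 = 153 days after May 3, 1976.
May has 31 days — 28 days to the end of May leaves 125.
June has 30 days (95 left).
July has 31 days (64 left).
August has 31 days (33 left).
September has 30 days (3 left).
3 days into October → October 3, 1976.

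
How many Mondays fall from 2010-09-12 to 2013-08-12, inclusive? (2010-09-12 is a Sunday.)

153

2010-09-12 is a Sunday; the first Monday on or after it is 2010-09-13 (1 day later).
From 2010-09-13 to 2013-08-12: 109 + 365 + 366 + 224 = 1064 days (rest of 2010, 2011, 2012, to 2013-08-12 in 2013).
1064 ÷ 7 = 152 full weeks with remainder 0, so 152 more Mondays after the first → 153.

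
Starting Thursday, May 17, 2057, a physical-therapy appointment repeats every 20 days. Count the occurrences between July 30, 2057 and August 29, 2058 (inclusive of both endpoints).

Occurrences land 20·i days after May 17, 2057 for i = 0, 1, 2, …
July 30, 2057 is 74 days after the start; 74 ÷ 20 = 3 remainder 14; since the remainder is 14, round up to i = 4. First occurrence in the window: #5 on August 5, 2057 (4×20 = 80 days in).
August 29, 2058 is 469 days after the start; 469 ÷ 20 = 23 remainder 9. Last occurrence in the window: #24 on August 20, 2058.
Occurrences #5 through #24: 20 in total.

20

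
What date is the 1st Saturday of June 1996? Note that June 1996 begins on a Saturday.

June 1996 begins on a Saturday, so the first Saturday is June 1.

June 1, 1996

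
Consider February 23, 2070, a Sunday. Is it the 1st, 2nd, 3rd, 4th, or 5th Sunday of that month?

4th

Day 23 falls in week ⌈23/7⌉ of the month.
Days 1–7 hold the 1st Sunday, 8–14 the 2nd, 15–21 the 3rd, 22–28 the 4th, 29–31 the 5th.
23 is in the range for the 4th.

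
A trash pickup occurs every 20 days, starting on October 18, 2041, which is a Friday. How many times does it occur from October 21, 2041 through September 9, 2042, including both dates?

Occurrences land 20·i days after October 18, 2041 for i = 0, 1, 2, …
October 21, 2041 is 3 days after the start; 3 ÷ 20 = 0 remainder 3; since the remainder is 3, round up to i = 1. First occurrence in the window: #2 on November 7, 2041 (1×20 = 20 days in).
September 9, 2042 is 326 days after the start; 326 ÷ 20 = 16 remainder 6. Last occurrence in the window: #17 on September 3, 2042.
Occurrences #2 through #17: 16 in total.

16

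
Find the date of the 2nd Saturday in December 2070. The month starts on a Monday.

13 December 2070

December 2070 begins on a Monday, so the first Saturday is December 6 (5 days later).
The 2nd Saturday is 1 weeks later: 6 + 7 = 13.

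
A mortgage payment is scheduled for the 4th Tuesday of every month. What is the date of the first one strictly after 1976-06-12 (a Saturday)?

June 1976 starts on a Tuesday; its first Tuesday is the 1st, so the 4th Tuesday is the 22nd — 1976-06-22.
1976-06-22 is after 1976-06-12, so that is the next one.

1976-06-22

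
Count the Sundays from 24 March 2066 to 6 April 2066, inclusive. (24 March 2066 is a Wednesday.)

2

24 March 2066 is a Wednesday; the first Sunday on or after it is 28 March 2066 (4 days later).
From 28 March 2066 to 6 April 2066: 3 + 6 = 9 days (rest of March, April).
9 ÷ 7 = 1 full weeks with remainder 2, so 1 more Sundays after the first → 2.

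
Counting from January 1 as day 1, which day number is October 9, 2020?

283

Days in months before October: 31 + 29 + 31 + 30 + 31 + 30 + 31 + 31 + 30 = 274.
Plus 9 days into October → day 283.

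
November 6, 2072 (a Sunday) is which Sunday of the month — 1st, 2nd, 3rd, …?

1st

Day 6 falls in week ⌈6/7⌉ of the month.
Days 1–7 hold the 1st Sunday, 8–14 the 2nd, 15–21 the 3rd, 22–28 the 4th, 29–31 the 5th.
6 is in the range for the 1st.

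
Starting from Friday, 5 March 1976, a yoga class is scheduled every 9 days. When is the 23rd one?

The 23rd occurrence is 22 intervals after the first: 22 × 9 = 198 days after 5 March 1976.
March has 31 days — 26 days to the end of March leaves 172.
April has 30 days (142 left).
May has 31 days (111 left).
June has 30 days (81 left).
July has 31 days (50 left).
August has 31 days (19 left).
19 days into September → 19 September 1976.

19 September 1976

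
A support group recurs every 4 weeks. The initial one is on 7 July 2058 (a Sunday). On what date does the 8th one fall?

19 January 2059

The 8th occurrence is 7 intervals after the first: 7 × 28 = 196 days after 7 July 2058.
July has 31 days — 24 days to the end of July leaves 172.
August has 31 days (141 left).
September has 30 days (111 left).
October has 31 days (80 left).
November has 30 days (50 left).
December has 31 days (19 left).
19 days into January → 19 January 2059.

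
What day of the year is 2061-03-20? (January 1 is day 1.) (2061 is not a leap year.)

Days in months before March: 31 + 28 = 59.
Plus 20 days into March → day 79.

79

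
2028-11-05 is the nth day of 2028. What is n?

310

Days in months before November: 31 + 29 + 31 + 30 + 31 + 30 + 31 + 31 + 30 + 31 = 305.
Plus 5 days into November → day 310.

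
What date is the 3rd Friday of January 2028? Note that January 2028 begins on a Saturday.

January 2028 begins on a Saturday, so the first Friday is January 7 (6 days later).
The 3rd Friday is 2 weeks later: 7 + 14 = 21.

21 January 2028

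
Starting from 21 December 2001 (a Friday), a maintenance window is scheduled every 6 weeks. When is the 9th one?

22 November 2002

The 9th occurrence is 8 intervals after the first: 8 × 42 = 336 days after 21 December 2001.
December has 31 days — 10 days to the end of December leaves 326.
January has 31 days (295 left).
February has 28 days (267 left).
March has 31 days (236 left).
April has 30 days (206 left).
May has 31 days (175 left).
June has 30 days (145 left).
July has 31 days (114 left).
August has 31 days (83 left).
September has 30 days (53 left).
October has 31 days (22 left).
22 days into November → 22 November 2002.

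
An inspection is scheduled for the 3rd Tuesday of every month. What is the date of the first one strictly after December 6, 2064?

December 2064 starts on a Monday; its first Tuesday is the 2nd, so the 3rd Tuesday is the 16th — December 16, 2064.
December 16, 2064 is after December 6, 2064, so that is the next one.

December 16, 2064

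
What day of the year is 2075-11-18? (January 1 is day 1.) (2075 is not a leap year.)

322

Days in months before November: 31 + 28 + 31 + 30 + 31 + 30 + 31 + 31 + 30 + 31 = 304.
Plus 18 days into November → day 322.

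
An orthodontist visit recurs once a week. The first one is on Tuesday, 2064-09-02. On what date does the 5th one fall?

2064-09-30

The 5th occurrence is 4 intervals after the first: 4 × 7 = 28 days after 2064-09-02.
28 days later is 2064-09-30.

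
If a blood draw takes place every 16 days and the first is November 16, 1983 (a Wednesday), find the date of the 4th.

January 3, 1984

The 4th occurrence is 3 intervals after the first: 3 × 16 = 48 days after November 16, 1983.
November has 30 days — 14 days to the end of November leaves 34.
December has 31 days (3 left).
3 days into January → January 3, 1984.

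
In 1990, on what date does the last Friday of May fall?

25 May 1990

The first Friday of May 1990 is May 4.
May 1990 has 31 days. Adding weeks: 4, 11, 18, 25 — the last one ≤ 31 is the 25th.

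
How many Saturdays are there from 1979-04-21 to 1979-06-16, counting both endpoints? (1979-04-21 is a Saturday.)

9

1979-04-21 is a Saturday; the first Saturday on or after it is 1979-04-21.
From 1979-04-21 to 1979-06-16: 9 + 31 + 16 = 56 days (rest of April, May, June).
56 ÷ 7 = 8 full weeks with remainder 0, so 8 more Saturdays after the first → 9.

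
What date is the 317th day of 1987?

January has 31 days (317 − 31 = 286 remain).
February has 28 days (286 − 28 = 258 remain).
March has 31 days (258 − 31 = 227 remain).
April has 30 days (227 − 30 = 197 remain).
May has 31 days (197 − 31 = 166 remain).
June has 30 days (166 − 30 = 136 remain).
July has 31 days (136 − 31 = 105 remain).
August has 31 days (105 − 31 = 74 remain).
September has 30 days (74 − 30 = 44 remain).
October has 31 days (44 − 31 = 13 remain).
13 into November → November 13.

1987-11-13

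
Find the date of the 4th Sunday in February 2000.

February 2000 begins on a Tuesday, so the first Sunday is February 6 (5 days later).
The 4th Sunday is 3 weeks later: 6 + 21 = 27.

2000-02-27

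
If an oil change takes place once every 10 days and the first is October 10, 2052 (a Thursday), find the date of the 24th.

The 24th occurrence is 23 intervals after the first: 23 × 10 = 230 days after October 10, 2052.
October has 31 days — 21 days to the end of October leaves 209.
November has 30 days (179 left).
December has 31 days (148 left).
January has 31 days (117 left).
February has 28 days (89 left).
March has 31 days (58 left).
April has 30 days (28 left).
28 days into May → May 28, 2053.

May 28, 2053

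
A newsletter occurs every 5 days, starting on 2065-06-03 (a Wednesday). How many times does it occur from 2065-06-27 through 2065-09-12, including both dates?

16

Occurrences land 5·i days after 2065-06-03 for i = 0, 1, 2, …
2065-06-27 is 24 days after the start; 24 ÷ 5 = 4 remainder 4; since the remainder is 4, round up to i = 5. First occurrence in the window: #6 on 2065-06-28 (5×5 = 25 days in).
2065-09-12 is 101 days after the start; 101 ÷ 5 = 20 remainder 1. Last occurrence in the window: #21 on 2065-09-11.
Occurrences #6 through #21: 16 in total.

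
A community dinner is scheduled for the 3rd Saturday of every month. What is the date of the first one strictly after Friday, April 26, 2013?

April 2013 starts on a Monday; its first Saturday is the 6th, so the 3rd Saturday is the 20th — April 20, 2013.
That is not after April 26, 2013, so look at May 2013.
May 2013 starts on a Wednesday; its first Saturday is the 4th, so the 3rd Saturday is the 18th — May 18, 2013.

May 18, 2013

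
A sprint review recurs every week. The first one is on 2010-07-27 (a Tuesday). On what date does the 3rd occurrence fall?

2010-08-10

The 3rd occurrence is 2 intervals after the first: 2 × 7 = 14 days after 2010-07-27.
July has 31 days — 4 days to the end of July leaves 10.
10 days into August → 2010-08-10.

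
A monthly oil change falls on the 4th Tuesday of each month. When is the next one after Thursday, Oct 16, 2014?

Oct 2014 starts on a Wednesday; its first Tuesday is the 7th, so the 4th Tuesday is the 28th — Oct 28, 2014.
Oct 28, 2014 is after Oct 16, 2014, so that is the next one.

Oct 28, 2014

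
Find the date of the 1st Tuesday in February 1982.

February 2, 1982

The first Tuesday of February 1982 is February 2.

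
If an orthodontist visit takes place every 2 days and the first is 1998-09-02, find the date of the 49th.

The 49th occurrence is 48 intervals after the first: 48 × 2 = 96 days after 1998-09-02.
September has 30 days — 28 days to the end of September leaves 68.
October has 31 days (37 left).
November has 30 days (7 left).
7 days into December → 1998-12-07.

1998-12-07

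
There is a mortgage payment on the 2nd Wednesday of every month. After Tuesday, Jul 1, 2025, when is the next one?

Jul 9, 2025

Jul 2025 starts on a Tuesday; its first Wednesday is the 2nd, so the 2nd Wednesday is the 9th — Jul 9, 2025.
Jul 9, 2025 is after Jul 1, 2025, so that is the next one.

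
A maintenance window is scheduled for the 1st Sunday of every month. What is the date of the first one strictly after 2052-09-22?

2052-10-06

September 2052 starts on a Sunday, so its 1st Sunday is 2052-09-01.
That is not after 2052-09-22, so look at October 2052.
October 2052 starts on a Tuesday, so its 1st Sunday is 2052-10-06 (5 days in).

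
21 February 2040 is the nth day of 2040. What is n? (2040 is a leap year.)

52

Days in months before February: 31 = 31.
Plus 21 days into February → day 52.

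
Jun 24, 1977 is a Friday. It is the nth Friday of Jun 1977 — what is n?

4th

Day 24 falls in week ⌈24/7⌉ of the month.
Days 1–7 hold the 1st Friday, 8–14 the 2nd, 15–21 the 3rd, 22–28 the 4th, 29–31 the 5th.
24 is in the range for the 4th.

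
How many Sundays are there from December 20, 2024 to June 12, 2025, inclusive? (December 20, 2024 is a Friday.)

December 20, 2024 is a Friday; the first Sunday on or after it is December 22, 2024 (2 days later).
From December 22, 2024 to June 12, 2025: 9 + 31 + 28 + 31 + 30 + 31 + 12 = 172 days (rest of December, January, February, March, April, May, June).
172 ÷ 7 = 24 full weeks with remainder 4, so 24 more Sundays after the first → 25.

25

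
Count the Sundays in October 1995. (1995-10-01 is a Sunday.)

5

1995-10-01 is a Sunday; the first Sunday on or after it is 1995-10-01.
From 1995-10-01 to 1995-10-31 is 31 − 1 = 30 days.
30 ÷ 7 = 4 full weeks with remainder 2, so 4 more Sundays after the first → 5.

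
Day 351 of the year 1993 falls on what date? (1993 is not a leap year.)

Jan has 31 days (351 − 31 = 320 remain).
Feb has 28 days (320 − 28 = 292 remain).
Mar has 31 days (292 − 31 = 261 remain).
Apr has 30 days (261 − 30 = 231 remain).
May has 31 days (231 − 31 = 200 remain).
Jun has 30 days (200 − 30 = 170 remain).
Jul has 31 days (170 − 31 = 139 remain).
Aug has 31 days (139 − 31 = 108 remain).
Sep has 30 days (108 − 30 = 78 remain).
Oct has 31 days (78 − 31 = 47 remain).
Nov has 30 days (47 − 30 = 17 remain).
17 into Dec → Dec 17.

Dec 17, 1993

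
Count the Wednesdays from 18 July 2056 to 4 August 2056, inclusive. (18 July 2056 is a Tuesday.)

18 July 2056 is a Tuesday; the first Wednesday on or after it is 19 July 2056 (1 day later).
From 19 July 2056 to 4 August 2056: 12 + 4 = 16 days (rest of July, August).
16 ÷ 7 = 2 full weeks with remainder 2, so 2 more Wednesdays after the first → 3.

3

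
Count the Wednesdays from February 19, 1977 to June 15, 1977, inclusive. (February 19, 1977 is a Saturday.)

February 19, 1977 is a Saturday; the first Wednesday on or after it is February 23, 1977 (4 days later).
From February 23, 1977 to June 15, 1977: 5 + 31 + 30 + 31 + 15 = 112 days (rest of February, March, April, May, June).
112 ÷ 7 = 16 full weeks with remainder 0, so 16 more Wednesdays after the first → 17.

17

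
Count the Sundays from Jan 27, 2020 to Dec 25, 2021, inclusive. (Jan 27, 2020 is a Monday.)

Jan 27, 2020 is a Monday; the first Sunday on or after it is Feb 2, 2020 (6 days later).
From Feb 2, 2020 to Dec 25, 2021: 333 + 359 = 692 days (rest of 2020, to Dec 25, 2021 in 2021).
692 ÷ 7 = 98 full weeks with remainder 6, so 98 more Sundays after the first → 99.

99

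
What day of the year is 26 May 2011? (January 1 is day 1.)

Days in months before May: 31 + 28 + 31 + 30 = 120.
Plus 26 days into May → day 146.

146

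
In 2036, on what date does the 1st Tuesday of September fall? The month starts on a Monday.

2036-09-02

September 2036 begins on a Monday, so the first Tuesday is September 2 (1 day later).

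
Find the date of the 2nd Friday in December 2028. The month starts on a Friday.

December 2028 begins on a Friday, so the first Friday is December 1.
The 2nd Friday is 1 weeks later: 1 + 7 = 8.

8 December 2028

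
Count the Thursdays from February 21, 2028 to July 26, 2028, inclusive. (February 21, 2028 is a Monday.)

February 21, 2028 is a Monday; the first Thursday on or after it is February 24, 2028 (3 days later).
From February 24, 2028 to July 26, 2028: 5 + 31 + 30 + 31 + 30 + 26 = 153 days (rest of February, March, April, May, June, July).
153 ÷ 7 = 21 full weeks with remainder 6, so 21 more Thursdays after the first → 22.

22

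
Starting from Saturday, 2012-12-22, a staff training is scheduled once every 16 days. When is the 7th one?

The 7th occurrence is 6 intervals after the first: 6 × 16 = 96 days after 2012-12-22.
December has 31 days — 9 days to the end of December leaves 87.
January has 31 days (56 left).
February has 28 days (28 left).
28 days into March → 2013-03-28.

2013-03-28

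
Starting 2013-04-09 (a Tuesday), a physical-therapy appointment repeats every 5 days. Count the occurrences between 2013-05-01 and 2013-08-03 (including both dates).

19

Occurrences land 5·i days after 2013-04-09 for i = 0, 1, 2, …
2013-05-01 is 22 days after the start; 22 ÷ 5 = 4 remainder 2; since the remainder is 2, round up to i = 5. First occurrence in the window: #6 on 2013-05-04 (5×5 = 25 days in).
2013-08-03 is 116 days after the start; 116 ÷ 5 = 23 remainder 1. Last occurrence in the window: #24 on 2013-08-02.
Occurrences #6 through #24: 19 in total.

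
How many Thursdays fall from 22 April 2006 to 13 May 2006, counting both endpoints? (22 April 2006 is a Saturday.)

22 April 2006 is a Saturday; the first Thursday on or after it is 27 April 2006 (5 days later).
From 27 April 2006 to 13 May 2006: 3 + 13 = 16 days (rest of April, May).
16 ÷ 7 = 2 full weeks with remainder 2, so 2 more Thursdays after the first → 3.

3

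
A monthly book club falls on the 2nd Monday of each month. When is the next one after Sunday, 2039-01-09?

2039-01-10

January 2039 starts on a Saturday; its first Monday is the 3rd, so the 2nd Monday is the 10th — 2039-01-10.
2039-01-10 is after 2039-01-09, so that is the next one.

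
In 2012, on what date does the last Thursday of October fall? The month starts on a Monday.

October 2012 begins on a Monday, so the first Thursday is October 4 (3 days later).
October 2012 has 31 days. Adding weeks: 4, 11, 18, 25 — the last one ≤ 31 is the 25th.

25 October 2012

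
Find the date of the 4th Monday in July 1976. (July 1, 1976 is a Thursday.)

July 1976 begins on a Thursday, so the first Monday is July 5 (4 days later).
The 4th Monday is 3 weeks later: 5 + 21 = 26.

July 26, 1976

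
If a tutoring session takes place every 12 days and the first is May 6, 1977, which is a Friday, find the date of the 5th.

The 5th occurrence is 4 intervals after the first: 4 × 12 = 48 days after May 6, 1977.
May has 31 days — 25 days to the end of May leaves 23.
23 days into Jun → Jun 23, 1977.

Jun 23, 1977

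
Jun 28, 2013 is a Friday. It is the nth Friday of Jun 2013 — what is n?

Day 28 falls in week ⌈28/7⌉ of the month.
Days 1–7 hold the 1st Friday, 8–14 the 2nd, 15–21 the 3rd, 22–28 the 4th, 29–31 the 5th.
28 is in the range for the 4th.

4th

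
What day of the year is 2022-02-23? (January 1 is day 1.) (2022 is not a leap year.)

Days in months before February: 31 = 31.
Plus 23 days into February → day 54.

54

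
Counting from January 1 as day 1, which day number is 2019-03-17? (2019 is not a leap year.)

Days in months before March: 31 + 28 = 59.
Plus 17 days into March → day 76.

76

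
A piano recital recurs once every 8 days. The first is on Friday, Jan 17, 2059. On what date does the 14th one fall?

The 14th occurrence is 13 intervals after the first: 13 × 8 = 104 days after Jan 17, 2059.
Jan has 31 days — 14 days to the end of Jan leaves 90.
Feb has 28 days (62 left).
Mar has 31 days (31 left).
Apr has 30 days (1 left).
1 day into May → May 1, 2059.

May 1, 2059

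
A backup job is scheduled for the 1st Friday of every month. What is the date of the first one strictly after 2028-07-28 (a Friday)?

2028-08-04

July 2028 starts on a Saturday, so its 1st Friday is 2028-07-07 (6 days in).
That is not after 2028-07-28, so look at August 2028.
August 2028 starts on a Tuesday, so its 1st Friday is 2028-08-04 (3 days in).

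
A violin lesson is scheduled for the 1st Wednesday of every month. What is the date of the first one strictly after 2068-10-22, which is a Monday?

October 2068 starts on a Monday, so its 1st Wednesday is 2068-10-03 (2 days in).
That is not after 2068-10-22, so look at November 2068.
November 2068 starts on a Thursday, so its 1st Wednesday is 2068-11-07 (6 days in).

2068-11-07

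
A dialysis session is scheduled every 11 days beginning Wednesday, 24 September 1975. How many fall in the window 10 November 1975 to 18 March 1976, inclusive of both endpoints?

Occurrences land 11·i days after 24 September 1975 for i = 0, 1, 2, …
10 November 1975 is 47 days after the start; 47 ÷ 11 = 4 remainder 3; since the remainder is 3, round up to i = 5. First occurrence in the window: #6 on 18 November 1975 (5×11 = 55 days in).
18 March 1976 is 176 days after the start; 176 ÷ 11 = 16 remainder 0. Last occurrence in the window: #17 on 18 March 1976.
Occurrences #6 through #17: 12 in total.

12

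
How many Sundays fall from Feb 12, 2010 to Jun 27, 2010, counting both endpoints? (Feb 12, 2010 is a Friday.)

20

Feb 12, 2010 is a Friday; the first Sunday on or after it is Feb 14, 2010 (2 days later).
From Feb 14, 2010 to Jun 27, 2010: 14 + 31 + 30 + 31 + 27 = 133 days (rest of Feb, Mar, Apr, May, Jun).
133 ÷ 7 = 19 full weeks with remainder 0, so 19 more Sundays after the first → 20.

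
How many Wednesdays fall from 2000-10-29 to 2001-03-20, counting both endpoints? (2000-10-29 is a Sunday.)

2000-10-29 is a Sunday; the first Wednesday on or after it is 2000-11-01 (3 days later).
From 2000-11-01 to 2001-03-20: 29 + 31 + 31 + 28 + 20 = 139 days (rest of November, December, January, February, March).
139 ÷ 7 = 19 full weeks with remainder 6, so 19 more Wednesdays after the first → 20.

20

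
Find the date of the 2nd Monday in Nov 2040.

Nov 12, 2040

Nov 2040 begins on a Thursday, so the first Monday is Nov 5 (4 days later).
The 2nd Monday is 1 weeks later: 5 + 7 = 12.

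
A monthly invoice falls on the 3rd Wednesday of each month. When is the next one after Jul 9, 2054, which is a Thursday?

Jul 15, 2054

Jul 2054 starts on a Wednesday; its first Wednesday is the 1st, so the 3rd Wednesday is the 15th — Jul 15, 2054.
Jul 15, 2054 is after Jul 9, 2054, so that is the next one.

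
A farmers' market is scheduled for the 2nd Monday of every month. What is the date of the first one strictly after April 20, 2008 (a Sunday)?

April 2008 starts on a Tuesday; its first Monday is the 7th, so the 2nd Monday is the 14th — April 14, 2008.
That is not after April 20, 2008, so look at May 2008.
May 2008 starts on a Thursday; its first Monday is the 5th, so the 2nd Monday is the 12th — May 12, 2008.

May 12, 2008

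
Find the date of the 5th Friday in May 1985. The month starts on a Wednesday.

1985-05-31

May 1985 begins on a Wednesday, so the first Friday is May 3 (2 days later).
The 5th Friday is 4 weeks later: 3 + 28 = 31.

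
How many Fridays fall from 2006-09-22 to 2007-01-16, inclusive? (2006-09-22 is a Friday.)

2006-09-22 is a Friday; the first Friday on or after it is 2006-09-22.
From 2006-09-22 to 2007-01-16: 8 + 31 + 30 + 31 + 16 = 116 days (rest of September, October, November, December, January).
116 ÷ 7 = 16 full weeks with remainder 4, so 16 more Fridays after the first → 17.

17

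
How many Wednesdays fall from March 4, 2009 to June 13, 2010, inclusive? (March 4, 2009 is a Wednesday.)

67

March 4, 2009 is a Wednesday; the first Wednesday on or after it is March 4, 2009.
From March 4, 2009 to June 13, 2010: 302 + 164 = 466 days (rest of 2009, to June 13, 2010 in 2010).
466 ÷ 7 = 66 full weeks with remainder 4, so 66 more Wednesdays after the first → 67.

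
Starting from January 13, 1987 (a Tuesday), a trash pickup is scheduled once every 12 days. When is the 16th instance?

July 12, 1987

The 16th occurrence is 15 intervals after the first: 15 × 12 = 180 days after January 13, 1987.
January has 31 days — 18 days to the end of January leaves 162.
February has 28 days (134 left).
March has 31 days (103 left).
April has 30 days (73 left).
May has 31 days (42 left).
June has 30 days (12 left).
12 days into July → July 12, 1987.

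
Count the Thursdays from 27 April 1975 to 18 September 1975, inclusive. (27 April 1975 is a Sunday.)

27 April 1975 is a Sunday; the first Thursday on or after it is 1 May 1975 (4 days later).
From 1 May 1975 to 18 September 1975: 30 + 30 + 31 + 31 + 18 = 140 days (rest of May, June, July, August, September).
140 ÷ 7 = 20 full weeks with remainder 0, so 20 more Thursdays after the first → 21.

21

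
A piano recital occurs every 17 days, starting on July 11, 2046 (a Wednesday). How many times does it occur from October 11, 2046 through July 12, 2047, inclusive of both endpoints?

Occurrences land 17·i days after July 11, 2046 for i = 0, 1, 2, …
October 11, 2046 is 92 days after the start; 92 ÷ 17 = 5 remainder 7; since the remainder is 7, round up to i = 6. First occurrence in the window: #7 on October 21, 2046 (6×17 = 102 days in).
July 12, 2047 is 366 days after the start; 366 ÷ 17 = 21 remainder 9. Last occurrence in the window: #22 on July 3, 2047.
Occurrences #7 through #22: 16 in total.

16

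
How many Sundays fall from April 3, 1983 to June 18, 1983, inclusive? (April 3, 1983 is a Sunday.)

April 3, 1983 is a Sunday; the first Sunday on or after it is April 3, 1983.
From April 3, 1983 to June 18, 1983: 27 + 31 + 18 = 76 days (rest of April, May, June).
76 ÷ 7 = 10 full weeks with remainder 6, so 10 more Sundays after the first → 11.

11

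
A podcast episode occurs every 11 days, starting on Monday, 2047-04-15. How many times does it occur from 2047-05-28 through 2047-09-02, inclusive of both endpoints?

Occurrences land 11·i days after 2047-04-15 for i = 0, 1, 2, …
2047-05-28 is 43 days after the start; 43 ÷ 11 = 3 remainder 10; since the remainder is 10, round up to i = 4. First occurrence in the window: #5 on 2047-05-29 (4×11 = 44 days in).
2047-09-02 is 140 days after the start; 140 ÷ 11 = 12 remainder 8. Last occurrence in the window: #13 on 2047-08-25.
Occurrences #5 through #13: 9 in total.

9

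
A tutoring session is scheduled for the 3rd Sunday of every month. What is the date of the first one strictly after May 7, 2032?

May 2032 starts on a Saturday; its first Sunday is the 2nd, so the 3rd Sunday is the 16th — May 16, 2032.
May 16, 2032 is after May 7, 2032, so that is the next one.

May 16, 2032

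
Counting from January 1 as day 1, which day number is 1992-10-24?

298

Days in months before October: 31 + 29 + 31 + 30 + 31 + 30 + 31 + 31 + 30 = 274.
Plus 24 days into October → day 298.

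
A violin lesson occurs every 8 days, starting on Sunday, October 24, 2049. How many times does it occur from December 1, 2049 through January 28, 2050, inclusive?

Occurrences land 8·i days after October 24, 2049 for i = 0, 1, 2, …
December 1, 2049 is 38 days after the start; 38 ÷ 8 = 4 remainder 6; since the remainder is 6, round up to i = 5. First occurrence in the window: #6 on December 3, 2049 (5×8 = 40 days in).
January 28, 2050 is 96 days after the start; 96 ÷ 8 = 12 remainder 0. Last occurrence in the window: #13 on January 28, 2050.
Occurrences #6 through #13: 8 in total.

8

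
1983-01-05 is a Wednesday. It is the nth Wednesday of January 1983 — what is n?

1st

Day 5 falls in week ⌈5/7⌉ of the month.
Days 1–7 hold the 1st Wednesday, 8–14 the 2nd, 15–21 the 3rd, 22–28 the 4th, 29–31 the 5th.
5 is in the range for the 1st.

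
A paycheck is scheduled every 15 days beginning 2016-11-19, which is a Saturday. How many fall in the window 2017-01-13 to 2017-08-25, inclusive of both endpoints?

15

Occurrences land 15·i days after 2016-11-19 for i = 0, 1, 2, …
2017-01-13 is 55 days after the start; 55 ÷ 15 = 3 remainder 10; since the remainder is 10, round up to i = 4. First occurrence in the window: #5 on 2017-01-18 (4×15 = 60 days in).
2017-08-25 is 279 days after the start; 279 ÷ 15 = 18 remainder 9. Last occurrence in the window: #19 on 2017-08-16.
Occurrences #5 through #19: 15 in total.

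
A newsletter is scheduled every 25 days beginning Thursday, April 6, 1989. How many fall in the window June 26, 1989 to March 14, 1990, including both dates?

Occurrences land 25·i days after April 6, 1989 for i = 0, 1, 2, …
June 26, 1989 is 81 days after the start; 81 ÷ 25 = 3 remainder 6; since the remainder is 6, round up to i = 4. First occurrence in the window: #5 on July 15, 1989 (4×25 = 100 days in).
March 14, 1990 is 342 days after the start; 342 ÷ 25 = 13 remainder 17. Last occurrence in the window: #14 on February 25, 1990.
Occurrences #5 through #14: 10 in total.

10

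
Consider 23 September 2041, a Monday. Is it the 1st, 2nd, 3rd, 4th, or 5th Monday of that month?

Day 23 falls in week ⌈23/7⌉ of the month.
Days 1–7 hold the 1st Monday, 8–14 the 2nd, 15–21 the 3rd, 22–28 the 4th, 29–31 the 5th.
23 is in the range for the 4th.

4th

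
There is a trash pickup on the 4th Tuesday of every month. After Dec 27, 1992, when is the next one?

Dec 1992 starts on a Tuesday; its first Tuesday is the 1st, so the 4th Tuesday is the 22nd — Dec 22, 1992.
That is not after Dec 27, 1992, so look at Jan 1993.
Jan 1993 starts on a Friday; its first Tuesday is the 5th, so the 4th Tuesday is the 26th — Jan 26, 1993.

Jan 26, 1993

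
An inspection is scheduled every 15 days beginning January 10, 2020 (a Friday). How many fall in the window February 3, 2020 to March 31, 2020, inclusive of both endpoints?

4

Occurrences land 15·i days after January 10, 2020 for i = 0, 1, 2, …
February 3, 2020 is 24 days after the start; 24 ÷ 15 = 1 remainder 9; since the remainder is 9, round up to i = 2. First occurrence in the window: #3 on February 9, 2020 (2×15 = 30 days in).
March 31, 2020 is 81 days after the start; 81 ÷ 15 = 5 remainder 6. Last occurrence in the window: #6 on March 25, 2020.
Occurrences #3 through #6: 4 in total.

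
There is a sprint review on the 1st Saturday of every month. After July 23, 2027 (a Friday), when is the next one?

August 7, 2027

July 2027 starts on a Thursday, so its 1st Saturday is July 3, 2027 (2 days in).
That is not after July 23, 2027, so look at August 2027.
August 2027 starts on a Sunday, so its 1st Saturday is August 7, 2027 (6 days in).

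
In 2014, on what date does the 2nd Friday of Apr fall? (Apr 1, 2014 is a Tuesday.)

Apr 11, 2014

Apr 2014 begins on a Tuesday, so the first Friday is Apr 4 (3 days later).
The 2nd Friday is 1 weeks later: 4 + 7 = 11.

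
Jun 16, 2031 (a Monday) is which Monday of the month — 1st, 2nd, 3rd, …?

3rd

Day 16 falls in week ⌈16/7⌉ of the month.
Days 1–7 hold the 1st Monday, 8–14 the 2nd, 15–21 the 3rd, 22–28 the 4th, 29–31 the 5th.
16 is in the range for the 3rd.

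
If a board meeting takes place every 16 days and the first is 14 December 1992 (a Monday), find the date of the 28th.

19 February 1994

The 28th occurrence is 27 intervals after the first: 27 × 16 = 432 days after 14 December 1992.
December has 31 days — 17 days to the end of December leaves 415.
1993 has 365 days (50 left).
January has 31 days (19 left).
19 days into February → 19 February 1994.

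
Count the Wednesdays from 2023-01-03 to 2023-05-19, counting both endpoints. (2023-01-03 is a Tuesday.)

2023-01-03 is a Tuesday; the first Wednesday on or after it is 2023-01-04 (1 day later).
From 2023-01-04 to 2023-05-19: 27 + 28 + 31 + 30 + 19 = 135 days (rest of January, February, March, April, May).
135 ÷ 7 = 19 full weeks with remainder 2, so 19 more Wednesdays after the first → 20.

20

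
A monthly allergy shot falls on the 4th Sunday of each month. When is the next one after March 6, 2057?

March 2057 starts on a Thursday; its first Sunday is the 4th, so the 4th Sunday is the 25th — March 25, 2057.
March 25, 2057 is after March 6, 2057, so that is the next one.

March 25, 2057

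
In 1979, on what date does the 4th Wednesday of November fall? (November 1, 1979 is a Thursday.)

November 1979 begins on a Thursday, so the first Wednesday is November 7 (6 days later).
The 4th Wednesday is 3 weeks later: 7 + 21 = 28.

28 November 1979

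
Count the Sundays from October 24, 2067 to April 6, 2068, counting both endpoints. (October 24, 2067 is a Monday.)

23

October 24, 2067 is a Monday; the first Sunday on or after it is October 30, 2067 (6 days later).
From October 30, 2067 to April 6, 2068: 1 + 30 + 31 + 31 + 29 + 31 + 6 = 159 days (rest of October, November, December, January, February, March, April).
159 ÷ 7 = 22 full weeks with remainder 5, so 22 more Sundays after the first → 23.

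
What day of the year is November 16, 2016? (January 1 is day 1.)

321

Days in months before November: 31 + 29 + 31 + 30 + 31 + 30 + 31 + 31 + 30 + 31 = 305.
Plus 16 days into November → day 321.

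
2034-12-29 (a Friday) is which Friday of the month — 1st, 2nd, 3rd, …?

5th

Day 29 falls in week ⌈29/7⌉ of the month.
Days 1–7 hold the 1st Friday, 8–14 the 2nd, 15–21 the 3rd, 22–28 the 4th, 29–31 the 5th.
29 is in the range for the 5th.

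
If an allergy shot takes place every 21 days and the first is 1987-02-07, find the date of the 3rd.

1987-03-21

The 3rd occurrence is 2 intervals after the first: 2 × 21 = 42 days after 1987-02-07.
February has 28 days — 21 days to the end of February leaves 21.
21 days into March → 1987-03-21.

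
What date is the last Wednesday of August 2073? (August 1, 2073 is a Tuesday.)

30 August 2073

August 2073 begins on a Tuesday, so the first Wednesday is August 2 (1 day later).
August 2073 has 31 days. Adding weeks: 2, 9, 16, 23, 30 — the last one ≤ 31 is the 30th.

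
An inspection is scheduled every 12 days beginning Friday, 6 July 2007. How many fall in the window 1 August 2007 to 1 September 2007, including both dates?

Occurrences land 12·i days after 6 July 2007 for i = 0, 1, 2, …
1 August 2007 is 26 days after the start; 26 ÷ 12 = 2 remainder 2; since the remainder is 2, round up to i = 3. First occurrence in the window: #4 on 11 August 2007 (3×12 = 36 days in).
1 September 2007 is 57 days after the start; 57 ÷ 12 = 4 remainder 9. Last occurrence in the window: #5 on 23 August 2007.
Occurrences #4 through #5: 2 in total.

2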